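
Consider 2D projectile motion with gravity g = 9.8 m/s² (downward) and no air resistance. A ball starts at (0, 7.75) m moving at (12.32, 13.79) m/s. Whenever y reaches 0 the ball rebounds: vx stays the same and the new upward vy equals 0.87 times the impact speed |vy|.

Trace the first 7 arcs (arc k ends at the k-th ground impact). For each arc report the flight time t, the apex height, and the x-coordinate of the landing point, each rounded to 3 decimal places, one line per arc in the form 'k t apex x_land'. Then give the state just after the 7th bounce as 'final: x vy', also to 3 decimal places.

1 3.294 17.452 40.587
2 3.284 13.210 81.043
3 2.857 9.998 116.240
4 2.486 7.568 146.862
5 2.162 5.728 173.503
6 1.881 4.336 196.680
7 1.637 3.282 216.844
final: 216.844 6.977

Arc 1: start y=7.750, vy=13.790 → t=3.294, apex=17.452, x_land=40.587, impact vy=-18.495
  bounce: vy ← 0.87·18.495 = 16.091
Arc 2: start y=0.000, vy=16.091 → t=3.284, apex=13.210, x_land=81.043, impact vy=-16.091
  bounce: vy ← 0.87·16.091 = 13.999
Arc 3: start y=0.000, vy=13.999 → t=2.857, apex=9.998, x_land=116.240, impact vy=-13.999
  bounce: vy ← 0.87·13.999 = 12.179
Arc 4: start y=0.000, vy=12.179 → t=2.486, apex=7.568, x_land=146.862, impact vy=-12.179
  bounce: vy ← 0.87·12.179 = 10.596
Arc 5: start y=0.000, vy=10.596 → t=2.162, apex=5.728, x_land=173.503, impact vy=-10.596
  bounce: vy ← 0.87·10.596 = 9.218
Arc 6: start y=0.000, vy=9.218 → t=1.881, apex=4.336, x_land=196.680, impact vy=-9.218
  bounce: vy ← 0.87·9.218 = 8.020
Arc 7: start y=0.000, vy=8.020 → t=1.637, apex=3.282, x_land=216.844, impact vy=-8.020
  bounce: vy ← 0.87·8.020 = 6.977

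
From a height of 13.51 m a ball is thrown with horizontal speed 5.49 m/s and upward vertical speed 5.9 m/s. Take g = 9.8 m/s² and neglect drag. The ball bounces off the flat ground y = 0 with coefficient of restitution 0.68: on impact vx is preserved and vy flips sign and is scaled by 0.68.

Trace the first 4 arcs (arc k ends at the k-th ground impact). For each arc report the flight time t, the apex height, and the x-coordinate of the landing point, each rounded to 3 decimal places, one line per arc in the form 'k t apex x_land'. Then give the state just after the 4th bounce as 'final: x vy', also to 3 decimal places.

Arc 1: start y=13.510, vy=5.900 → t=2.368, apex=15.286, x_land=13.002, impact vy=-17.309
  bounce: vy ← 0.68·17.309 = 11.770
Arc 2: start y=0.000, vy=11.770 → t=2.402, apex=7.068, x_land=26.189, impact vy=-11.770
  bounce: vy ← 0.68·11.770 = 8.004
Arc 3: start y=0.000, vy=8.004 → t=1.633, apex=3.268, x_land=35.157, impact vy=-8.004
  bounce: vy ← 0.68·8.004 = 5.443
Arc 4: start y=0.000, vy=5.443 → t=1.111, apex=1.511, x_land=41.255, impact vy=-5.443
  bounce: vy ← 0.68·5.443 = 3.701

1 2.368 15.286 13.002
2 2.402 7.068 26.189
3 1.633 3.268 35.157
4 1.111 1.511 41.255
final: 41.255 3.701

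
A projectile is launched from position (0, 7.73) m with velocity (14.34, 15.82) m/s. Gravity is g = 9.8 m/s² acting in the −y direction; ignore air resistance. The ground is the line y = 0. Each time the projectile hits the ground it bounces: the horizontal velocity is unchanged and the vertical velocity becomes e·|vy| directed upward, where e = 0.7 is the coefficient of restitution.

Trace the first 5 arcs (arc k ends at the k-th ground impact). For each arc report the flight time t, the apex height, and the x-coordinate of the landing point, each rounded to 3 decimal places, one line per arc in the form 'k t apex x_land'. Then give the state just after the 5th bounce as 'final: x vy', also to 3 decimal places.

Arc 1: start y=7.730, vy=15.820 → t=3.660, apex=20.499, x_land=52.479, impact vy=-20.044
  bounce: vy ← 0.7·20.044 = 14.031
Arc 2: start y=0.000, vy=14.031 → t=2.863, apex=10.045, x_land=93.542, impact vy=-14.031
  bounce: vy ← 0.7·14.031 = 9.822
Arc 3: start y=0.000, vy=9.822 → t=2.004, apex=4.922, x_land=122.285, impact vy=-9.822
  bounce: vy ← 0.7·9.822 = 6.875
Arc 4: start y=0.000, vy=6.875 → t=1.403, apex=2.412, x_land=142.406, impact vy=-6.875
  bounce: vy ← 0.7·6.875 = 4.813
Arc 5: start y=0.000, vy=4.813 → t=0.982, apex=1.182, x_land=156.491, impact vy=-4.813
  bounce: vy ← 0.7·4.813 = 3.369

1 3.660 20.499 52.479
2 2.863 10.045 93.542
3 2.004 4.922 122.285
4 1.403 2.412 142.406
5 0.982 1.182 156.491
final: 156.491 3.369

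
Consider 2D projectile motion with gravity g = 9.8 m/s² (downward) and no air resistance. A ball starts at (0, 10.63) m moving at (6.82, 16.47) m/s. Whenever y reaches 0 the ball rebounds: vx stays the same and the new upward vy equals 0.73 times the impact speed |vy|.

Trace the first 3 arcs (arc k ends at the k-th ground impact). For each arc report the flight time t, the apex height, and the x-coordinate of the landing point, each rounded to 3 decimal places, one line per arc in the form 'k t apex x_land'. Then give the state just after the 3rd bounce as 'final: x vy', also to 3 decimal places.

Arc 1: start y=10.630, vy=16.470 → t=3.915, apex=24.470, x_land=26.702, impact vy=-21.900
  bounce: vy ← 0.73·21.900 = 15.987
Arc 2: start y=0.000, vy=15.987 → t=3.263, apex=13.040, x_land=48.954, impact vy=-15.987
  bounce: vy ← 0.73·15.987 = 11.670
Arc 3: start y=0.000, vy=11.670 → t=2.382, apex=6.949, x_land=65.197, impact vy=-11.670
  bounce: vy ← 0.73·11.670 = 8.519

1 3.915 24.470 26.702
2 3.263 13.040 48.954
3 2.382 6.949 65.197
final: 65.197 8.519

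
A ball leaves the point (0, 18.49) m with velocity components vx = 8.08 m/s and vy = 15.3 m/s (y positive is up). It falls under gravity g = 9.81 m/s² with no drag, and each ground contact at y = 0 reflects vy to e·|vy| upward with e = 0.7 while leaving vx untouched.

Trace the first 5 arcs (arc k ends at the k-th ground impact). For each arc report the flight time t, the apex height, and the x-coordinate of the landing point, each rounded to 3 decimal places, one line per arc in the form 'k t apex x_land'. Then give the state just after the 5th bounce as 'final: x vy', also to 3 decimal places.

1 4.050 30.421 32.724
2 3.487 14.906 60.896
3 2.441 7.304 80.616
4 1.708 3.579 94.420
5 1.196 1.754 104.082
final: 104.082 4.106

Arc 1: start y=18.490, vy=15.300 → t=4.050, apex=30.421, x_land=32.724, impact vy=-24.431
  bounce: vy ← 0.7·24.431 = 17.102
Arc 2: start y=0.000, vy=17.102 → t=3.487, apex=14.906, x_land=60.896, impact vy=-17.102
  bounce: vy ← 0.7·17.102 = 11.971
Arc 3: start y=0.000, vy=11.971 → t=2.441, apex=7.304, x_land=80.616, impact vy=-11.971
  bounce: vy ← 0.7·11.971 = 8.380
Arc 4: start y=0.000, vy=8.380 → t=1.708, apex=3.579, x_land=94.420, impact vy=-8.380
  bounce: vy ← 0.7·8.380 = 5.866
Arc 5: start y=0.000, vy=5.866 → t=1.196, apex=1.754, x_land=104.082, impact vy=-5.866
  bounce: vy ← 0.7·5.866 = 4.106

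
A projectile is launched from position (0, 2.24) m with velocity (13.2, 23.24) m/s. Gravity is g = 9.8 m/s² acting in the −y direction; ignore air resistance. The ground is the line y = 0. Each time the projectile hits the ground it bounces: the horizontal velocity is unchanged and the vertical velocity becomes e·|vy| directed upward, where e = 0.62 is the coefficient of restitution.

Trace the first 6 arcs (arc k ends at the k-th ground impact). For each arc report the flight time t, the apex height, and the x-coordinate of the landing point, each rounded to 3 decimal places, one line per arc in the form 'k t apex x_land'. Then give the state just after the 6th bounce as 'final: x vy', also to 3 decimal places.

Arc 1: start y=2.240, vy=23.240 → t=4.837, apex=29.796, x_land=63.853, impact vy=-24.166
  bounce: vy ← 0.62·24.166 = 14.983
Arc 2: start y=0.000, vy=14.983 → t=3.058, apex=11.454, x_land=104.216, impact vy=-14.983
  bounce: vy ← 0.62·14.983 = 9.289
Arc 3: start y=0.000, vy=9.289 → t=1.896, apex=4.403, x_land=129.240, impact vy=-9.289
  bounce: vy ← 0.62·9.289 = 5.759
Arc 4: start y=0.000, vy=5.759 → t=1.175, apex=1.692, x_land=144.755, impact vy=-5.759
  bounce: vy ← 0.62·5.759 = 3.571
Arc 5: start y=0.000, vy=3.571 → t=0.729, apex=0.651, x_land=154.375, impact vy=-3.571
  bounce: vy ← 0.62·3.571 = 2.214
Arc 6: start y=0.000, vy=2.214 → t=0.452, apex=0.250, x_land=160.339, impact vy=-2.214
  bounce: vy ← 0.62·2.214 = 1.373

1 4.837 29.796 63.853
2 3.058 11.454 104.216
3 1.896 4.403 129.240
4 1.175 1.692 144.755
5 0.729 0.651 154.375
6 0.452 0.250 160.339
final: 160.339 1.373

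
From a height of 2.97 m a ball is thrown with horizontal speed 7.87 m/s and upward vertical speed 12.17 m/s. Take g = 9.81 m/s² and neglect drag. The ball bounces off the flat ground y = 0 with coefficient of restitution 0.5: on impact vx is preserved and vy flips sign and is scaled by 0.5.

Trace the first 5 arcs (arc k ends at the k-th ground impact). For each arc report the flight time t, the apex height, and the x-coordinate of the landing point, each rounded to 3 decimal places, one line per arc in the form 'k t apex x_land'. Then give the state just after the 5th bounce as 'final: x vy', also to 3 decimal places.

1 2.705 10.519 21.288
2 1.464 2.630 32.813
3 0.732 0.657 38.576
4 0.366 0.164 41.457
5 0.183 0.041 42.898
final: 42.898 0.449

Arc 1: start y=2.970, vy=12.170 → t=2.705, apex=10.519, x_land=21.288, impact vy=-14.366
  bounce: vy ← 0.5·14.366 = 7.183
Arc 2: start y=0.000, vy=7.183 → t=1.464, apex=2.630, x_land=32.813, impact vy=-7.183
  bounce: vy ← 0.5·7.183 = 3.591
Arc 3: start y=0.000, vy=3.591 → t=0.732, apex=0.657, x_land=38.576, impact vy=-3.591
  bounce: vy ← 0.5·3.591 = 1.796
Arc 4: start y=0.000, vy=1.796 → t=0.366, apex=0.164, x_land=41.457, impact vy=-1.796
  bounce: vy ← 0.5·1.796 = 0.898
Arc 5: start y=0.000, vy=0.898 → t=0.183, apex=0.041, x_land=42.898, impact vy=-0.898
  bounce: vy ← 0.5·0.898 = 0.449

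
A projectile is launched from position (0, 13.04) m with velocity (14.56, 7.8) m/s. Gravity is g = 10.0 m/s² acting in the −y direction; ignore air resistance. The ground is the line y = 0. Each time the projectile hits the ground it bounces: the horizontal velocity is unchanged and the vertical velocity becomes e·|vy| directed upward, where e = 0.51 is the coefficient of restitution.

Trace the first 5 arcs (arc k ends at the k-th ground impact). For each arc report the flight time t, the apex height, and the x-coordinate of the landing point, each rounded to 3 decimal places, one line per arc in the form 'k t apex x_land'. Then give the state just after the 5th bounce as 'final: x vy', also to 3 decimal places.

Arc 1: start y=13.040, vy=7.800 → t=2.573, apex=16.082, x_land=37.469, impact vy=-17.934
  bounce: vy ← 0.51·17.934 = 9.147
Arc 2: start y=0.000, vy=9.147 → t=1.829, apex=4.183, x_land=64.104, impact vy=-9.147
  bounce: vy ← 0.51·9.147 = 4.665
Arc 3: start y=0.000, vy=4.665 → t=0.933, apex=1.088, x_land=77.687, impact vy=-4.665
  bounce: vy ← 0.51·4.665 = 2.379
Arc 4: start y=0.000, vy=2.379 → t=0.476, apex=0.283, x_land=84.615, impact vy=-2.379
  bounce: vy ← 0.51·2.379 = 1.213
Arc 5: start y=0.000, vy=1.213 → t=0.243, apex=0.074, x_land=88.148, impact vy=-1.213
  bounce: vy ← 0.51·1.213 = 0.619

1 2.573 16.082 37.469
2 1.829 4.183 64.104
3 0.933 1.088 77.687
4 0.476 0.283 84.615
5 0.243 0.074 88.148
final: 88.148 0.619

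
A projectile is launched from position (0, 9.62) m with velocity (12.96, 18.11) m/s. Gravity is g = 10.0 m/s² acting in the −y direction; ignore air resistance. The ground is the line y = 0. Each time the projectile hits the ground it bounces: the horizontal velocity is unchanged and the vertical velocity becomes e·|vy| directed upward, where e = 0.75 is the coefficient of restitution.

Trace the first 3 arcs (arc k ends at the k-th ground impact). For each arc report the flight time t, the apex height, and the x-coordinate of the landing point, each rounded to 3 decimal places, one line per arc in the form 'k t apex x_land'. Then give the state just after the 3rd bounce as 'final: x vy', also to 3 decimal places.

1 4.092 26.019 53.034
2 3.422 14.635 97.380
3 2.566 8.232 130.640
final: 130.640 9.624

Arc 1: start y=9.620, vy=18.110 → t=4.092, apex=26.019, x_land=53.034, impact vy=-22.812
  bounce: vy ← 0.75·22.812 = 17.109
Arc 2: start y=0.000, vy=17.109 → t=3.422, apex=14.635, x_land=97.380, impact vy=-17.109
  bounce: vy ← 0.75·17.109 = 12.832
Arc 3: start y=0.000, vy=12.832 → t=2.566, apex=8.232, x_land=130.640, impact vy=-12.832
  bounce: vy ← 0.75·12.832 = 9.624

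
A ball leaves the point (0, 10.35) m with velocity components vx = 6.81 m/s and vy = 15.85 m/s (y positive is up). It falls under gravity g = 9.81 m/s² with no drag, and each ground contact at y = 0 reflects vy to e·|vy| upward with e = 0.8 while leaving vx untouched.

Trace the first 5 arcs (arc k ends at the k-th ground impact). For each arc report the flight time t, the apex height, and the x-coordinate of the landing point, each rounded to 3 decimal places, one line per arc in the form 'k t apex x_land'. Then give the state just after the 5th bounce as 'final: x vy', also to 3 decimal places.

Arc 1: start y=10.350, vy=15.850 → t=3.788, apex=23.154, x_land=25.799, impact vy=-21.314
  bounce: vy ← 0.8·21.314 = 17.051
Arc 2: start y=0.000, vy=17.051 → t=3.476, apex=14.819, x_land=49.473, impact vy=-17.051
  bounce: vy ← 0.8·17.051 = 13.641
Arc 3: start y=0.000, vy=13.641 → t=2.781, apex=9.484, x_land=68.411, impact vy=-13.641
  bounce: vy ← 0.8·13.641 = 10.913
Arc 4: start y=0.000, vy=10.913 → t=2.225, apex=6.070, x_land=83.563, impact vy=-10.913
  bounce: vy ← 0.8·10.913 = 8.730
Arc 5: start y=0.000, vy=8.730 → t=1.780, apex=3.885, x_land=95.683, impact vy=-8.730
  bounce: vy ← 0.8·8.730 = 6.984

1 3.788 23.154 25.799
2 3.476 14.819 49.473
3 2.781 9.484 68.411
4 2.225 6.070 83.563
5 1.780 3.885 95.683
final: 95.683 6.984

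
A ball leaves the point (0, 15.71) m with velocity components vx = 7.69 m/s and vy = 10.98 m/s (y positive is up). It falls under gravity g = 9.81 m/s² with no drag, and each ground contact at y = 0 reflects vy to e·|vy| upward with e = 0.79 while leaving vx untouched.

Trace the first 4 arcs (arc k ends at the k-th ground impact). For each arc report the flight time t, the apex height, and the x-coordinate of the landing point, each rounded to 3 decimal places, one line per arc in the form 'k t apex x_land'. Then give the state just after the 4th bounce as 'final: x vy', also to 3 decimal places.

Arc 1: start y=15.710, vy=10.980 → t=3.230, apex=21.855, x_land=24.839, impact vy=-20.707
  bounce: vy ← 0.79·20.707 = 16.359
Arc 2: start y=0.000, vy=16.359 → t=3.335, apex=13.640, x_land=50.486, impact vy=-16.359
  bounce: vy ← 0.79·16.359 = 12.923
Arc 3: start y=0.000, vy=12.923 → t=2.635, apex=8.512, x_land=70.748, impact vy=-12.923
  bounce: vy ← 0.79·12.923 = 10.209
Arc 4: start y=0.000, vy=10.209 → t=2.081, apex=5.313, x_land=86.754, impact vy=-10.209
  bounce: vy ← 0.79·10.209 = 8.065

1 3.230 21.855 24.839
2 3.335 13.640 50.486
3 2.635 8.512 70.748
4 2.081 5.313 86.754
final: 86.754 8.065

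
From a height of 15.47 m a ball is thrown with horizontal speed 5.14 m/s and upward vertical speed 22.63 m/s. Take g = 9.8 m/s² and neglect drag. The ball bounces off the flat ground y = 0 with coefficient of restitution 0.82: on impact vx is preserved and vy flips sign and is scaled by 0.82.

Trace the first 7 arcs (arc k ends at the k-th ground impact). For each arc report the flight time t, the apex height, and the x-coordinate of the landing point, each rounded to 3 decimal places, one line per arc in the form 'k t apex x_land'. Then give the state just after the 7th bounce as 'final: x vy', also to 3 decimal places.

1 5.223 41.598 26.845
2 4.778 27.971 51.407
3 3.918 18.808 71.547
4 3.213 12.646 88.061
5 2.635 8.503 101.604
6 2.160 5.718 112.708
7 1.772 3.845 121.814
final: 121.814 7.118

Arc 1: start y=15.470, vy=22.630 → t=5.223, apex=41.598, x_land=26.845, impact vy=-28.554
  bounce: vy ← 0.82·28.554 = 23.414
Arc 2: start y=0.000, vy=23.414 → t=4.778, apex=27.971, x_land=51.407, impact vy=-23.414
  bounce: vy ← 0.82·23.414 = 19.200
Arc 3: start y=0.000, vy=19.200 → t=3.918, apex=18.808, x_land=71.547, impact vy=-19.200
  bounce: vy ← 0.82·19.200 = 15.744
Arc 4: start y=0.000, vy=15.744 → t=3.213, apex=12.646, x_land=88.061, impact vy=-15.744
  bounce: vy ← 0.82·15.744 = 12.910
Arc 5: start y=0.000, vy=12.910 → t=2.635, apex=8.503, x_land=101.604, impact vy=-12.910
  bounce: vy ← 0.82·12.910 = 10.586
Arc 6: start y=0.000, vy=10.586 → t=2.160, apex=5.718, x_land=112.708, impact vy=-10.586
  bounce: vy ← 0.82·10.586 = 8.681
Arc 7: start y=0.000, vy=8.681 → t=1.772, apex=3.845, x_land=121.814, impact vy=-8.681
  bounce: vy ← 0.82·8.681 = 7.118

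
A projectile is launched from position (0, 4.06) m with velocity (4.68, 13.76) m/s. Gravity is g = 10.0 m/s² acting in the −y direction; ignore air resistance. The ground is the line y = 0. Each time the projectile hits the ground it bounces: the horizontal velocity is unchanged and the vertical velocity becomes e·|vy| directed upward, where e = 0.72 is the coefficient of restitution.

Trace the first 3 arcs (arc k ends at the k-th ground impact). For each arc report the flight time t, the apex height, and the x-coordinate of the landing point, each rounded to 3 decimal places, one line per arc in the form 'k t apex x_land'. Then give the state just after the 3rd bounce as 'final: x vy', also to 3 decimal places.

Arc 1: start y=4.060, vy=13.760 → t=3.021, apex=13.527, x_land=14.137, impact vy=-16.448
  bounce: vy ← 0.72·16.448 = 11.843
Arc 2: start y=0.000, vy=11.843 → t=2.369, apex=7.012, x_land=25.222, impact vy=-11.843
  bounce: vy ← 0.72·11.843 = 8.527
Arc 3: start y=0.000, vy=8.527 → t=1.705, apex=3.635, x_land=33.203, impact vy=-8.527
  bounce: vy ← 0.72·8.527 = 6.139

1 3.021 13.527 14.137
2 2.369 7.012 25.222
3 1.705 3.635 33.203
final: 33.203 6.139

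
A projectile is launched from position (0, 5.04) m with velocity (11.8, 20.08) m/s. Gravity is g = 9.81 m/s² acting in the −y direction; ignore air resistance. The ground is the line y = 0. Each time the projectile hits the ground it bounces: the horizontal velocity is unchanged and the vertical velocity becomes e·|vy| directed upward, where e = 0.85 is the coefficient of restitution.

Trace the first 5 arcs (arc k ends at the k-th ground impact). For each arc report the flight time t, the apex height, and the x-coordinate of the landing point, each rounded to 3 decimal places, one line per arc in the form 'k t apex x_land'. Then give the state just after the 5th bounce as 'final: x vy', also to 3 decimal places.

Arc 1: start y=5.040, vy=20.080 → t=4.331, apex=25.591, x_land=51.106, impact vy=-22.407
  bounce: vy ← 0.85·22.407 = 19.046
Arc 2: start y=0.000, vy=19.046 → t=3.883, apex=18.489, x_land=96.926, impact vy=-19.046
  bounce: vy ← 0.85·19.046 = 16.189
Arc 3: start y=0.000, vy=16.189 → t=3.301, apex=13.359, x_land=135.873, impact vy=-16.189
  bounce: vy ← 0.85·16.189 = 13.761
Arc 4: start y=0.000, vy=13.761 → t=2.805, apex=9.652, x_land=168.978, impact vy=-13.761
  bounce: vy ← 0.85·13.761 = 11.697
Arc 5: start y=0.000, vy=11.697 → t=2.385, apex=6.973, x_land=197.117, impact vy=-11.697
  bounce: vy ← 0.85·11.697 = 9.942

1 4.331 25.591 51.106
2 3.883 18.489 96.926
3 3.301 13.359 135.873
4 2.805 9.652 168.978
5 2.385 6.973 197.117
final: 197.117 9.942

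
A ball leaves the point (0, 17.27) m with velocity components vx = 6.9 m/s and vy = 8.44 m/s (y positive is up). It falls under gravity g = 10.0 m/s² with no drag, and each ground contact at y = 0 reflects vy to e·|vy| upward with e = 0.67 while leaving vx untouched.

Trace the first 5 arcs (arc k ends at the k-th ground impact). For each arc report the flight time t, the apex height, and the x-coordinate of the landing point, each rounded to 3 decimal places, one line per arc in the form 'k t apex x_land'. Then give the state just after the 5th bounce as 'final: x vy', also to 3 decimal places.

1 2.885 20.832 19.908
2 2.735 9.351 38.780
3 1.833 4.198 51.425
4 1.228 1.884 59.897
5 0.823 0.846 65.573
final: 65.573 2.756

Arc 1: start y=17.270, vy=8.440 → t=2.885, apex=20.832, x_land=19.908, impact vy=-20.412
  bounce: vy ← 0.67·20.412 = 13.676
Arc 2: start y=0.000, vy=13.676 → t=2.735, apex=9.351, x_land=38.780, impact vy=-13.676
  bounce: vy ← 0.67·13.676 = 9.163
Arc 3: start y=0.000, vy=9.163 → t=1.833, apex=4.198, x_land=51.425, impact vy=-9.163
  bounce: vy ← 0.67·9.163 = 6.139
Arc 4: start y=0.000, vy=6.139 → t=1.228, apex=1.884, x_land=59.897, impact vy=-6.139
  bounce: vy ← 0.67·6.139 = 4.113
Arc 5: start y=0.000, vy=4.113 → t=0.823, apex=0.846, x_land=65.573, impact vy=-4.113
  bounce: vy ← 0.67·4.113 = 2.756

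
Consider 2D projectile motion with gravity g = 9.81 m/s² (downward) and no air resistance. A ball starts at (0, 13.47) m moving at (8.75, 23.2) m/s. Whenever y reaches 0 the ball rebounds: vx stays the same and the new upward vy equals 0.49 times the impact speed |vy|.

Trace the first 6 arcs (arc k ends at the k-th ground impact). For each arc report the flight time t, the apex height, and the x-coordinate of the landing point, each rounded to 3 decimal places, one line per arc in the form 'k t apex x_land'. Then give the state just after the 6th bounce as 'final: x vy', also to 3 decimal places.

Arc 1: start y=13.470, vy=23.200 → t=5.253, apex=40.903, x_land=45.961, impact vy=-28.329
  bounce: vy ← 0.49·28.329 = 13.881
Arc 2: start y=0.000, vy=13.881 → t=2.830, apex=9.821, x_land=70.723, impact vy=-13.881
  bounce: vy ← 0.49·13.881 = 6.802
Arc 3: start y=0.000, vy=6.802 → t=1.387, apex=2.358, x_land=82.857, impact vy=-6.802
  bounce: vy ← 0.49·6.802 = 3.333
Arc 4: start y=0.000, vy=3.333 → t=0.679, apex=0.566, x_land=88.802, impact vy=-3.333
  bounce: vy ← 0.49·3.333 = 1.633
Arc 5: start y=0.000, vy=1.633 → t=0.333, apex=0.136, x_land=91.716, impact vy=-1.633
  bounce: vy ← 0.49·1.633 = 0.800
Arc 6: start y=0.000, vy=0.800 → t=0.163, apex=0.033, x_land=93.143, impact vy=-0.800
  bounce: vy ← 0.49·0.800 = 0.392

1 5.253 40.903 45.961
2 2.830 9.821 70.723
3 1.387 2.358 82.857
4 0.679 0.566 88.802
5 0.333 0.136 91.716
6 0.163 0.033 93.143
final: 93.143 0.392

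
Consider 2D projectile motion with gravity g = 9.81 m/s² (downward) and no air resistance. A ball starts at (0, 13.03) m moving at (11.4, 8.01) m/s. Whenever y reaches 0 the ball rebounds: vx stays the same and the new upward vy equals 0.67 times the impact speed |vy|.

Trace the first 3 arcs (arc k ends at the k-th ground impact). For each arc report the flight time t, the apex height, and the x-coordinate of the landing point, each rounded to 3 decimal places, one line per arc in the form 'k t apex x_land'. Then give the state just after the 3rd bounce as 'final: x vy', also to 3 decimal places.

Arc 1: start y=13.030, vy=8.010 → t=2.639, apex=16.300, x_land=30.090, impact vy=-17.883
  bounce: vy ← 0.67·17.883 = 11.982
Arc 2: start y=0.000, vy=11.982 → t=2.443, apex=7.317, x_land=57.937, impact vy=-11.982
  bounce: vy ← 0.67·11.982 = 8.028
Arc 3: start y=0.000, vy=8.028 → t=1.637, apex=3.285, x_land=76.595, impact vy=-8.028
  bounce: vy ← 0.67·8.028 = 5.379

1 2.639 16.300 30.090
2 2.443 7.317 57.937
3 1.637 3.285 76.595
final: 76.595 5.379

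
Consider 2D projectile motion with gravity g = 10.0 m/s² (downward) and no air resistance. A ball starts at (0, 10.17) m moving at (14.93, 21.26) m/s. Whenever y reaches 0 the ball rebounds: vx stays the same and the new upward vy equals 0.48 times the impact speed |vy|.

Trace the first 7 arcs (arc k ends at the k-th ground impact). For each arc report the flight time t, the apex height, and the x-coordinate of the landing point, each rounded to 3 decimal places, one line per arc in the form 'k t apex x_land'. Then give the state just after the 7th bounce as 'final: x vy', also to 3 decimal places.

Arc 1: start y=10.170, vy=21.260 → t=4.686, apex=32.769, x_land=69.963, impact vy=-25.601
  bounce: vy ← 0.48·25.601 = 12.288
Arc 2: start y=0.000, vy=12.288 → t=2.458, apex=7.550, x_land=106.656, impact vy=-12.288
  bounce: vy ← 0.48·12.288 = 5.898
Arc 3: start y=0.000, vy=5.898 → t=1.180, apex=1.740, x_land=124.268, impact vy=-5.898
  bounce: vy ← 0.48·5.898 = 2.831
Arc 4: start y=0.000, vy=2.831 → t=0.566, apex=0.401, x_land=132.722, impact vy=-2.831
  bounce: vy ← 0.48·2.831 = 1.359
Arc 5: start y=0.000, vy=1.359 → t=0.272, apex=0.092, x_land=136.780, impact vy=-1.359
  bounce: vy ← 0.48·1.359 = 0.652
Arc 6: start y=0.000, vy=0.652 → t=0.130, apex=0.021, x_land=138.728, impact vy=-0.652
  bounce: vy ← 0.48·0.652 = 0.313
Arc 7: start y=0.000, vy=0.313 → t=0.063, apex=0.005, x_land=139.663, impact vy=-0.313
  bounce: vy ← 0.48·0.313 = 0.150

1 4.686 32.769 69.963
2 2.458 7.550 106.656
3 1.180 1.740 124.268
4 0.566 0.401 132.722
5 0.272 0.092 136.780
6 0.130 0.021 138.728
7 0.063 0.005 139.663
final: 139.663 0.150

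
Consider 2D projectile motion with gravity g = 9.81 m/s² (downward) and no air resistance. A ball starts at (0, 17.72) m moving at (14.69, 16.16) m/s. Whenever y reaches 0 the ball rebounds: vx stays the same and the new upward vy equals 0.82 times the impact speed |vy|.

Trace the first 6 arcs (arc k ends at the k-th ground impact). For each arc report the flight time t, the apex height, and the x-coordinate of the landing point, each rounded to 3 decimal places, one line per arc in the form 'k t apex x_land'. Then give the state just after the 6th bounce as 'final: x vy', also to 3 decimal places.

1 4.162 31.030 61.147
2 4.125 20.865 121.742
3 3.382 14.029 171.430
4 2.774 9.433 212.175
5 2.274 6.343 245.585
6 1.865 4.265 272.981
final: 272.981 7.501

Arc 1: start y=17.720, vy=16.160 → t=4.162, apex=31.030, x_land=61.147, impact vy=-24.674
  bounce: vy ← 0.82·24.674 = 20.233
Arc 2: start y=0.000, vy=20.233 → t=4.125, apex=20.865, x_land=121.742, impact vy=-20.233
  bounce: vy ← 0.82·20.233 = 16.591
Arc 3: start y=0.000, vy=16.591 → t=3.382, apex=14.029, x_land=171.430, impact vy=-16.591
  bounce: vy ← 0.82·16.591 = 13.605
Arc 4: start y=0.000, vy=13.605 → t=2.774, apex=9.433, x_land=212.175, impact vy=-13.605
  bounce: vy ← 0.82·13.605 = 11.156
Arc 5: start y=0.000, vy=11.156 → t=2.274, apex=6.343, x_land=245.585, impact vy=-11.156
  bounce: vy ← 0.82·11.156 = 9.148
Arc 6: start y=0.000, vy=9.148 → t=1.865, apex=4.265, x_land=272.981, impact vy=-9.148
  bounce: vy ← 0.82·9.148 = 7.501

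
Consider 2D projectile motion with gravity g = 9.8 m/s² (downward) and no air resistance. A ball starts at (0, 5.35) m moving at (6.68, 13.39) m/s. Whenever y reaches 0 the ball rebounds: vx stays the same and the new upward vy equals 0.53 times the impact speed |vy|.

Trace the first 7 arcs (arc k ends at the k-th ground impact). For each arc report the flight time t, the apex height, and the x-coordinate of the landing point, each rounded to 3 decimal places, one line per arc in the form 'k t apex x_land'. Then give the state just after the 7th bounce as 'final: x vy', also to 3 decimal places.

Arc 1: start y=5.350, vy=13.390 → t=3.086, apex=14.498, x_land=20.617, impact vy=-16.857
  bounce: vy ← 0.53·16.857 = 8.934
Arc 2: start y=0.000, vy=8.934 → t=1.823, apex=4.072, x_land=32.797, impact vy=-8.934
  bounce: vy ← 0.53·8.934 = 4.735
Arc 3: start y=0.000, vy=4.735 → t=0.966, apex=1.144, x_land=39.252, impact vy=-4.735
  bounce: vy ← 0.53·4.735 = 2.510
Arc 4: start y=0.000, vy=2.510 → t=0.512, apex=0.321, x_land=42.673, impact vy=-2.510
  bounce: vy ← 0.53·2.510 = 1.330
Arc 5: start y=0.000, vy=1.330 → t=0.271, apex=0.090, x_land=44.486, impact vy=-1.330
  bounce: vy ← 0.53·1.330 = 0.705
Arc 6: start y=0.000, vy=0.705 → t=0.144, apex=0.025, x_land=45.447, impact vy=-0.705
  bounce: vy ← 0.53·0.705 = 0.374
Arc 7: start y=0.000, vy=0.374 → t=0.076, apex=0.007, x_land=45.957, impact vy=-0.374
  bounce: vy ← 0.53·0.374 = 0.198

1 3.086 14.498 20.617
2 1.823 4.072 32.797
3 0.966 1.144 39.252
4 0.512 0.321 42.673
5 0.271 0.090 44.486
6 0.144 0.025 45.447
7 0.076 0.007 45.957
final: 45.957 0.198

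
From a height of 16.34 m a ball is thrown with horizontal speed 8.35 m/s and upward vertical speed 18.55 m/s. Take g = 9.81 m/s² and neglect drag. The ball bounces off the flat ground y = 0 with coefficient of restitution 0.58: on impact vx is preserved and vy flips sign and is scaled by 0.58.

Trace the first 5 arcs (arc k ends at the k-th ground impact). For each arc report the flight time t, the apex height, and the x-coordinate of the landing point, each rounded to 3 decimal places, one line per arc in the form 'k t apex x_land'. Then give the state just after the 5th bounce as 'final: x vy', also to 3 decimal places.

1 4.519 33.878 37.734
2 3.049 11.397 63.190
3 1.768 3.834 77.954
4 1.026 1.290 86.517
5 0.595 0.434 91.484
final: 91.484 1.692

Arc 1: start y=16.340, vy=18.550 → t=4.519, apex=33.878, x_land=37.734, impact vy=-25.782
  bounce: vy ← 0.58·25.782 = 14.953
Arc 2: start y=0.000, vy=14.953 → t=3.049, apex=11.397, x_land=63.190, impact vy=-14.953
  bounce: vy ← 0.58·14.953 = 8.673
Arc 3: start y=0.000, vy=8.673 → t=1.768, apex=3.834, x_land=77.954, impact vy=-8.673
  bounce: vy ← 0.58·8.673 = 5.030
Arc 4: start y=0.000, vy=5.030 → t=1.026, apex=1.290, x_land=86.517, impact vy=-5.030
  bounce: vy ← 0.58·5.030 = 2.918
Arc 5: start y=0.000, vy=2.918 → t=0.595, apex=0.434, x_land=91.484, impact vy=-2.918
  bounce: vy ← 0.58·2.918 = 1.692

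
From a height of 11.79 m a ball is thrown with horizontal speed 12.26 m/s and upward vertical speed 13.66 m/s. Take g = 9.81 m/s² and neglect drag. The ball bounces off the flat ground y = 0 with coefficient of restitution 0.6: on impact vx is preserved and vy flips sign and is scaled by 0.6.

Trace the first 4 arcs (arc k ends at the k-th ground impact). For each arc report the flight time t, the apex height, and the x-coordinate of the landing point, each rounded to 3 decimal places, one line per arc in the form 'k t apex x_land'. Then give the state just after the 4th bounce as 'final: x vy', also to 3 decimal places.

1 3.476 21.300 42.620
2 2.501 7.668 73.278
3 1.500 2.761 91.673
4 0.900 0.994 102.710
final: 102.710 2.649

Arc 1: start y=11.790, vy=13.660 → t=3.476, apex=21.300, x_land=42.620, impact vy=-20.443
  bounce: vy ← 0.6·20.443 = 12.266
Arc 2: start y=0.000, vy=12.266 → t=2.501, apex=7.668, x_land=73.278, impact vy=-12.266
  bounce: vy ← 0.6·12.266 = 7.359
Arc 3: start y=0.000, vy=7.359 → t=1.500, apex=2.761, x_land=91.673, impact vy=-7.359
  bounce: vy ← 0.6·7.359 = 4.416
Arc 4: start y=0.000, vy=4.416 → t=0.900, apex=0.994, x_land=102.710, impact vy=-4.416
  bounce: vy ← 0.6·4.416 = 2.649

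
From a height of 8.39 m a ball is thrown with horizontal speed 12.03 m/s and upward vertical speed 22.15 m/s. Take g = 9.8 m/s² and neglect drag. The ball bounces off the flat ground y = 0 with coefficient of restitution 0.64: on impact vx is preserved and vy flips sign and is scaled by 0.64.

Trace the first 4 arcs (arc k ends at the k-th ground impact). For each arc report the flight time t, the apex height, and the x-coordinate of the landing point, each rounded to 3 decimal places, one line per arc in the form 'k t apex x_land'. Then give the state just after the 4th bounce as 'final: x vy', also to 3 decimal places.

1 4.872 33.422 58.609
2 3.343 13.690 98.824
3 2.139 5.607 124.562
4 1.369 2.297 141.034
final: 141.034 4.294

Arc 1: start y=8.390, vy=22.150 → t=4.872, apex=33.422, x_land=58.609, impact vy=-25.594
  bounce: vy ← 0.64·25.594 = 16.380
Arc 2: start y=0.000, vy=16.380 → t=3.343, apex=13.690, x_land=98.824, impact vy=-16.380
  bounce: vy ← 0.64·16.380 = 10.483
Arc 3: start y=0.000, vy=10.483 → t=2.139, apex=5.607, x_land=124.562, impact vy=-10.483
  bounce: vy ← 0.64·10.483 = 6.709
Arc 4: start y=0.000, vy=6.709 → t=1.369, apex=2.297, x_land=141.034, impact vy=-6.709
  bounce: vy ← 0.64·6.709 = 4.294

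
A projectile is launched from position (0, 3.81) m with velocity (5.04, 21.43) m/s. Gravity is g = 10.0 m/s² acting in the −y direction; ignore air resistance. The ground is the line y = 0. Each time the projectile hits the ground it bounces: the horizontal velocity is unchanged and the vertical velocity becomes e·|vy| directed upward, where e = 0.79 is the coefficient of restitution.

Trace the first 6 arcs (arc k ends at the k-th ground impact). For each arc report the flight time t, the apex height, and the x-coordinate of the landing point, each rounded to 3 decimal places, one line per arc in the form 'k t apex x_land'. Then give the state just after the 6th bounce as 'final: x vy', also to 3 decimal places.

Arc 1: start y=3.810, vy=21.430 → t=4.457, apex=26.772, x_land=22.463, impact vy=-23.140
  bounce: vy ← 0.79·23.140 = 18.280
Arc 2: start y=0.000, vy=18.280 → t=3.656, apex=16.709, x_land=40.890, impact vy=-18.280
  bounce: vy ← 0.79·18.280 = 14.441
Arc 3: start y=0.000, vy=14.441 → t=2.888, apex=10.428, x_land=55.447, impact vy=-14.441
  bounce: vy ← 0.79·14.441 = 11.409
Arc 4: start y=0.000, vy=11.409 → t=2.282, apex=6.508, x_land=66.947, impact vy=-11.409
  bounce: vy ← 0.79·11.409 = 9.013
Arc 5: start y=0.000, vy=9.013 → t=1.803, apex=4.062, x_land=76.032, impact vy=-9.013
  bounce: vy ← 0.79·9.013 = 7.120
Arc 6: start y=0.000, vy=7.120 → t=1.424, apex=2.535, x_land=83.209, impact vy=-7.120
  bounce: vy ← 0.79·7.120 = 5.625

1 4.457 26.772 22.463
2 3.656 16.709 40.890
3 2.888 10.428 55.447
4 2.282 6.508 66.947
5 1.803 4.062 76.032
6 1.424 2.535 83.209
final: 83.209 5.625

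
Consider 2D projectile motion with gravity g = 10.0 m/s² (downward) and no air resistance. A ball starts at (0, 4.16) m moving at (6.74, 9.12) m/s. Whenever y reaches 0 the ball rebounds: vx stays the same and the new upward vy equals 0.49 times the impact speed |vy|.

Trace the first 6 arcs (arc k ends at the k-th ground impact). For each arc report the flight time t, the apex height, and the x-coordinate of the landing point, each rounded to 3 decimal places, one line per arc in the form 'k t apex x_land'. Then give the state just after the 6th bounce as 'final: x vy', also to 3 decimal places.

Arc 1: start y=4.160, vy=9.120 → t=2.202, apex=8.319, x_land=14.841, impact vy=-12.899
  bounce: vy ← 0.49·12.899 = 6.320
Arc 2: start y=0.000, vy=6.320 → t=1.264, apex=1.997, x_land=23.360, impact vy=-6.320
  bounce: vy ← 0.49·6.320 = 3.097
Arc 3: start y=0.000, vy=3.097 → t=0.619, apex=0.480, x_land=27.535, impact vy=-3.097
  bounce: vy ← 0.49·3.097 = 1.518
Arc 4: start y=0.000, vy=1.518 → t=0.304, apex=0.115, x_land=29.581, impact vy=-1.518
  bounce: vy ← 0.49·1.518 = 0.744
Arc 5: start y=0.000, vy=0.744 → t=0.149, apex=0.028, x_land=30.583, impact vy=-0.744
  bounce: vy ← 0.49·0.744 = 0.364
Arc 6: start y=0.000, vy=0.364 → t=0.073, apex=0.007, x_land=31.074, impact vy=-0.364
  bounce: vy ← 0.49·0.364 = 0.179

1 2.202 8.319 14.841
2 1.264 1.997 23.360
3 0.619 0.480 27.535
4 0.304 0.115 29.581
5 0.149 0.028 30.583
6 0.073 0.007 31.074
final: 31.074 0.179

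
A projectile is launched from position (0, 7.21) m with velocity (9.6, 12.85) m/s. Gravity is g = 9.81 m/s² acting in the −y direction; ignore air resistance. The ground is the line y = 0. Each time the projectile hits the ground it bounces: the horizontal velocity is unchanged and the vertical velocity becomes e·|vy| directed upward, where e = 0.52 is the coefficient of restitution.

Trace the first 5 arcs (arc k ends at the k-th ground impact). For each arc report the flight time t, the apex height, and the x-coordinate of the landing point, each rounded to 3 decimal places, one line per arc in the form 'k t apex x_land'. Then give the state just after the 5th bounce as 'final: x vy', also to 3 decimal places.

1 3.095 15.626 29.710
2 1.856 4.225 47.530
3 0.965 1.143 56.796
4 0.502 0.309 61.615
5 0.261 0.084 64.120
final: 64.120 0.666

Arc 1: start y=7.210, vy=12.850 → t=3.095, apex=15.626, x_land=29.710, impact vy=-17.510
  bounce: vy ← 0.52·17.510 = 9.105
Arc 2: start y=0.000, vy=9.105 → t=1.856, apex=4.225, x_land=47.530, impact vy=-9.105
  bounce: vy ← 0.52·9.105 = 4.735
Arc 3: start y=0.000, vy=4.735 → t=0.965, apex=1.143, x_land=56.796, impact vy=-4.735
  bounce: vy ← 0.52·4.735 = 2.462
Arc 4: start y=0.000, vy=2.462 → t=0.502, apex=0.309, x_land=61.615, impact vy=-2.462
  bounce: vy ← 0.52·2.462 = 1.280
Arc 5: start y=0.000, vy=1.280 → t=0.261, apex=0.084, x_land=64.120, impact vy=-1.280
  bounce: vy ← 0.52·1.280 = 0.666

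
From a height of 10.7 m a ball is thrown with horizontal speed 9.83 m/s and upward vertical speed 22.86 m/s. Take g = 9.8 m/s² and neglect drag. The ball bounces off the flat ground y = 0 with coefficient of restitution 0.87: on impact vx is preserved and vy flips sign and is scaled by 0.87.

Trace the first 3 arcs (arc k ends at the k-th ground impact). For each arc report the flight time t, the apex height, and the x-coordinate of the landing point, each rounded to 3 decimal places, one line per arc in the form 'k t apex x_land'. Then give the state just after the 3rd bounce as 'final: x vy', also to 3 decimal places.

1 5.094 37.362 50.074
2 4.805 28.279 97.304
3 4.180 21.405 138.395
final: 138.395 17.820

Arc 1: start y=10.700, vy=22.860 → t=5.094, apex=37.362, x_land=50.074, impact vy=-27.061
  bounce: vy ← 0.87·27.061 = 23.543
Arc 2: start y=0.000, vy=23.543 → t=4.805, apex=28.279, x_land=97.304, impact vy=-23.543
  bounce: vy ← 0.87·23.543 = 20.482
Arc 3: start y=0.000, vy=20.482 → t=4.180, apex=21.405, x_land=138.395, impact vy=-20.482
  bounce: vy ← 0.87·20.482 = 17.820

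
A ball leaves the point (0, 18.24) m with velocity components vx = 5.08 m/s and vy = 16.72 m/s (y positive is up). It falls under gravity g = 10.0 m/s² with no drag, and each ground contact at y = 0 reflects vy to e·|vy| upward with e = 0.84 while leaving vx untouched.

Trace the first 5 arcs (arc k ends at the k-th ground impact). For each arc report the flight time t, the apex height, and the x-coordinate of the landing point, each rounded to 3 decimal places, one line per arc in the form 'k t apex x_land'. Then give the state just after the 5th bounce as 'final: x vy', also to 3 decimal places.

Arc 1: start y=18.240, vy=16.720 → t=4.210, apex=32.218, x_land=21.389, impact vy=-25.384
  bounce: vy ← 0.84·25.384 = 21.323
Arc 2: start y=0.000, vy=21.323 → t=4.265, apex=22.733, x_land=43.053, impact vy=-21.323
  bounce: vy ← 0.84·21.323 = 17.911
Arc 3: start y=0.000, vy=17.911 → t=3.582, apex=16.040, x_land=61.251, impact vy=-17.911
  bounce: vy ← 0.84·17.911 = 15.045
Arc 4: start y=0.000, vy=15.045 → t=3.009, apex=11.318, x_land=76.537, impact vy=-15.045
  bounce: vy ← 0.84·15.045 = 12.638
Arc 5: start y=0.000, vy=12.638 → t=2.528, apex=7.986, x_land=89.377, impact vy=-12.638
  bounce: vy ← 0.84·12.638 = 10.616

1 4.210 32.218 21.389
2 4.265 22.733 43.053
3 3.582 16.040 61.251
4 3.009 11.318 76.537
5 2.528 7.986 89.377
final: 89.377 10.616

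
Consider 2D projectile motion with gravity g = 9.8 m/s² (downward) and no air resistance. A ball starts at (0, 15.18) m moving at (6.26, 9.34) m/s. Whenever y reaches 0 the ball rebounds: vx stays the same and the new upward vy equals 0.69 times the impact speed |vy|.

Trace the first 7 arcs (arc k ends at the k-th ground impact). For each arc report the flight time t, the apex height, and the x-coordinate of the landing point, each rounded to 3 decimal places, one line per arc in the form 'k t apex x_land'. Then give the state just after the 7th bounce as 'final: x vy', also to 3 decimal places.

1 2.955 19.631 18.496
2 2.762 9.346 35.787
3 1.906 4.450 47.718
4 1.315 2.119 55.950
5 0.907 1.009 61.631
6 0.626 0.480 65.550
7 0.432 0.229 68.255
final: 68.255 1.461

Arc 1: start y=15.180, vy=9.340 → t=2.955, apex=19.631, x_land=18.496, impact vy=-19.615
  bounce: vy ← 0.69·19.615 = 13.535
Arc 2: start y=0.000, vy=13.535 → t=2.762, apex=9.346, x_land=35.787, impact vy=-13.535
  bounce: vy ← 0.69·13.535 = 9.339
Arc 3: start y=0.000, vy=9.339 → t=1.906, apex=4.450, x_land=47.718, impact vy=-9.339
  bounce: vy ← 0.69·9.339 = 6.444
Arc 4: start y=0.000, vy=6.444 → t=1.315, apex=2.119, x_land=55.950, impact vy=-6.444
  bounce: vy ← 0.69·6.444 = 4.446
Arc 5: start y=0.000, vy=4.446 → t=0.907, apex=1.009, x_land=61.631, impact vy=-4.446
  bounce: vy ← 0.69·4.446 = 3.068
Arc 6: start y=0.000, vy=3.068 → t=0.626, apex=0.480, x_land=65.550, impact vy=-3.068
  bounce: vy ← 0.69·3.068 = 2.117
Arc 7: start y=0.000, vy=2.117 → t=0.432, apex=0.229, x_land=68.255, impact vy=-2.117
  bounce: vy ← 0.69·2.117 = 1.461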